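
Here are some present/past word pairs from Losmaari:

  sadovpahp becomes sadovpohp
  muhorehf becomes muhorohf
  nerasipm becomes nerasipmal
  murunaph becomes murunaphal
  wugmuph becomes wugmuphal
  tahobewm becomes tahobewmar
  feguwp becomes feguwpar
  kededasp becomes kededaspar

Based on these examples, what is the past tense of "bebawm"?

nerasipm and tahobewm both end in -m yet inflect differently (nerasipmal, tahobewmar), so the final letter is not what conditions the rule; the second-to-last letter is.
"bebawm" has second-to-last letter 'w'. The stems whose second-to-last letter is 'w' (tahobewm → tahobewmar, feguwp → feguwpar) add -ar.
So bebawm → bebawmar.

bebawmar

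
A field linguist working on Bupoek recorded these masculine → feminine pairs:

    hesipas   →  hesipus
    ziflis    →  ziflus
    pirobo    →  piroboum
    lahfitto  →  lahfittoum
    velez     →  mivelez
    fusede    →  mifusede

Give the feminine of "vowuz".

mivowuz

hesipas and pirobo both have 3 vowels yet inflect differently (hesipus, piroboum), so the number of vowels is not what conditions the rule; the final letter is.
"vowuz" ends in -z. The one such stem in the data (velez → mivelez) adds the prefix mi-, so the same rule applies.
The other patterns: stems ending in -s change the last vowel to 'u'; stems ending in -o add -um.
So vowuz → mivowuz.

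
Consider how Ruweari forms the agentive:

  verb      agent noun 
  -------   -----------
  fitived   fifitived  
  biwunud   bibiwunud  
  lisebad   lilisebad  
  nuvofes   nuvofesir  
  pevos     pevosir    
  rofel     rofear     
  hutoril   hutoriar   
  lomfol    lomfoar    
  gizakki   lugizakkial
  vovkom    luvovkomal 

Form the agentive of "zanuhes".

zanuhesir

"zanuhes" ends in -s. The stems ending in -s (nuvofes → nuvofesir, pevos → pevosir) add -ir.
The other patterns: stems ending in -d repeat the first consonant+vowel as a prefix; stems ending in -l drop the final letter and add -ar; stems ending in -i or -m add lu- … -al around the stem.
So zanuhes → zanuhesir.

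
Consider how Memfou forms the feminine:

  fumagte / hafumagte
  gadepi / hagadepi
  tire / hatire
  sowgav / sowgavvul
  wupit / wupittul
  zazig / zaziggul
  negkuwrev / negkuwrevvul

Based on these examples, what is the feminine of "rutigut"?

"rutigut" ends in a consonant. The stems ending in a consonant (sowgav → sowgavvul, wupit → wupittul, zazig → zaziggul) double the final consonant and add -ul.
So rutigut → rutiguttul.

rutiguttul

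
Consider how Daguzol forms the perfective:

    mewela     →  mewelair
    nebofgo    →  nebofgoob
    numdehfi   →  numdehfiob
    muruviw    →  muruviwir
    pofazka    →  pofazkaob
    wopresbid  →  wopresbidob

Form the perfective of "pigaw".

pigawob

mewela and pofazka both end in -a yet inflect differently (mewelair, pofazkaob), so the final letter is not what conditions the rule; the first letter is.
"pigaw" begins with p-. The one such stem in the data (pofazka → pofazkaob) adds -ob, so the same rule applies.
So pigaw → pigawob.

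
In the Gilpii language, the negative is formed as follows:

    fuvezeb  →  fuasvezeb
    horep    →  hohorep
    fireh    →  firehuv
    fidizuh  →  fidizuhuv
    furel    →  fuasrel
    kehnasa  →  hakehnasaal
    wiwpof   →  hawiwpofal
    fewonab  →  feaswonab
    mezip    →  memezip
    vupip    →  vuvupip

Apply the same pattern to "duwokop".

duduwokop

furel and fireh both have last vowel 'e' yet inflect differently (fuasrel, firehuv), so the last vowel is not what conditions the rule; the final letter is.
"duwokop" ends in -p. The stems ending in -p (horep → hohorep, vupip → vuvupip, mezip → memezip) repeat the first consonant+vowel as a prefix.
The other patterns: stems ending in -b or -l insert -as- after the first vowel; stems ending in -h add -uv; stems ending in -a or -f add ha- … -al around the stem.
So duwokop → duduwokop.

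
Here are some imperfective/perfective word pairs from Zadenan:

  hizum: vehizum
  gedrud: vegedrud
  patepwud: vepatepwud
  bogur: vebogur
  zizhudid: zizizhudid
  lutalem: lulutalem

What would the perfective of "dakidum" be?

vedakidum

"dakidum" has last vowel 'u'. The stems whose last vowel is 'u' (hizum → vehizum, gedrud → vegedrud, patepwud → vepatepwud) add the prefix ve-.
The other pattern: stems whose last vowel is 'e' or 'i' repeat the first consonant+vowel as a prefix.
So dakidum → vedakidum.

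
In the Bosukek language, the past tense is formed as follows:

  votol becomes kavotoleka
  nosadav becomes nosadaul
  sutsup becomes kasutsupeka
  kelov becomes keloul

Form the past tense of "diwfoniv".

diwfoniul

"diwfoniv" ends in -v. The stems ending in -v (nosadav → nosadaul, kelov → keloul) drop the final letter and add -ul.
So diwfoniv → diwfoniul.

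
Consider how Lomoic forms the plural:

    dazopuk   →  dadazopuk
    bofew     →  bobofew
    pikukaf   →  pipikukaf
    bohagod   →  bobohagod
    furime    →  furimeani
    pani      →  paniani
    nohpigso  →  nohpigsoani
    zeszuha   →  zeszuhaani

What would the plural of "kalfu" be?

kalfuani

bofew and furime both have last vowel 'e' yet inflect differently (bobofew, furimeani), so the last vowel is not what conditions the rule; whether the stem ends in a vowel or a consonant is.
"kalfu" ends in a vowel. The stems ending in a vowel (furime → furimeani, pani → paniani, nohpigso → nohpigsoani) add -ani.
The other pattern: stems ending in a consonant repeat the first consonant+vowel as a prefix.
So kalfu → kalfuani.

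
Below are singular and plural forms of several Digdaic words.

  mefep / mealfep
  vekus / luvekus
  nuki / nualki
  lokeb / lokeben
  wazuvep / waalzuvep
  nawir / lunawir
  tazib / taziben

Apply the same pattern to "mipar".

tazib and nawir both have last vowel 'i' yet inflect differently (taziben, lunawir), so the last vowel is not what conditions the rule; the final letter is.
"mipar" ends in -r. The one such stem in the data (nawir → lunawir) adds the prefix lu-, so the same rule applies.
The other patterns: stems ending in -b add -en; stems ending in -i or -p insert -al- after the first vowel.
So mipar → lumipar.

lumipar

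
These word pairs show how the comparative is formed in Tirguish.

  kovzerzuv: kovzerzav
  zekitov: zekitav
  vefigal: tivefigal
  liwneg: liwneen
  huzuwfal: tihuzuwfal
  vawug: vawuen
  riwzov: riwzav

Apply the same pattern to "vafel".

tivafel

vawug and kovzerzuv both have last vowel 'u' yet inflect differently (vawuen, kovzerzav), so the last vowel is not what conditions the rule; the final letter is.
"vafel" ends in -l. The stems ending in -l (huzuwfal → tihuzuwfal, vefigal → tivefigal) add the prefix ti-.
The other patterns: stems ending in -g drop the final letter and add -en; stems ending in -v change the last vowel to 'a'.
So vafel → tivafel.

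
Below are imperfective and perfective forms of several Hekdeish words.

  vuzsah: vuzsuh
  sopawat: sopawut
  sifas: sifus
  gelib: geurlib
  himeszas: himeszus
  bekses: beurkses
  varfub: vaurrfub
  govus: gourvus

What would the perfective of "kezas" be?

kezus

himeszas and govus both end in -s yet inflect differently (himeszus, gourvus), so the final letter is not what conditions the rule; the last vowel is.
"kezas" has last vowel 'a'. The stems whose last vowel is 'a' (sopawat → sopawut, himeszas → himeszus, sifas → sifus) change the last vowel to 'u'.
So kezas → kezus.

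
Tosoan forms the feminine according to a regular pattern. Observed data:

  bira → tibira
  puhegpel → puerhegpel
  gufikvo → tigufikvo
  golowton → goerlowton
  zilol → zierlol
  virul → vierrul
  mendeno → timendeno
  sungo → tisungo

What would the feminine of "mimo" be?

timimo

zilol and sungo both have last vowel 'o' yet inflect differently (zierlol, tisungo), so the last vowel is not what conditions the rule; whether the stem ends in a vowel or a consonant is.
"mimo" ends in a vowel. The stems ending in a vowel (sungo → tisungo, bira → tibira, gufikvo → tigufikvo) add the prefix ti-.
The other pattern: stems ending in a consonant insert -er- after the first vowel.
So mimo → timimo.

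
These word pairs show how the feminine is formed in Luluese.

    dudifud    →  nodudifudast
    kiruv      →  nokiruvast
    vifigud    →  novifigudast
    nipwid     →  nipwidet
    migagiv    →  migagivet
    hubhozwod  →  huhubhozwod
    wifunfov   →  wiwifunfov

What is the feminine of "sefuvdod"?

"sefuvdod" has last vowel 'o'. The stems whose last vowel is 'o' (hubhozwod → huhubhozwod, wifunfov → wiwifunfov) repeat the first consonant+vowel as a prefix.
The other patterns: stems whose last vowel is 'u' add no- … -ast around the stem; stems whose last vowel is 'i' add -et.
So sefuvdod → sesefuvdod.

sesefuvdod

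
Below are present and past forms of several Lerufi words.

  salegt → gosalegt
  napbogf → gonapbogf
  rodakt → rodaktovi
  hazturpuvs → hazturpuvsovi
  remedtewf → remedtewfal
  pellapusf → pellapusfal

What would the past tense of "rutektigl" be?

"rutektigl" has second-to-last letter 'g'. The stems whose second-to-last letter is 'g' (salegt → gosalegt, napbogf → gonapbogf) add the prefix go-.
The other patterns: stems whose second-to-last letter is 'k' or 'v' add -ovi; stems whose second-to-last letter is 's' or 'w' add -al.
So rutektigl → gorutektigl.

gorutektigl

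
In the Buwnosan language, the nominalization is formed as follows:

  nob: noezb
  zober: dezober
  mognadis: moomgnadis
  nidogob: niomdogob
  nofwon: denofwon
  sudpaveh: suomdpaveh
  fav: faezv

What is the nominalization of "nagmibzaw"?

nob and nidogob both end in -b yet inflect differently (noezb, niomdogob), so the final letter is not what conditions the rule; the number of vowels is.
"nagmibzaw" has 3 vowels. The stems with 3 vowels (nidogob → niomdogob, mognadis → moomgnadis, sudpaveh → suomdpaveh) insert -om- after the first vowel.
So nagmibzaw → naomgmibzaw.

naomgmibzaw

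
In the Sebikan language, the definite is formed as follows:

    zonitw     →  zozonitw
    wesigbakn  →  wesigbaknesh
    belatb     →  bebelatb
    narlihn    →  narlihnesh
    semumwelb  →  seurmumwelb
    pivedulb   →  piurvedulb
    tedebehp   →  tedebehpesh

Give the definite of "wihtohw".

pivedulb and belatb both end in -b yet inflect differently (piurvedulb, bebelatb), so the final letter is not what conditions the rule; the second-to-last letter is.
"wihtohw" has second-to-last letter 'h'. The stems whose second-to-last letter is 'h' (tedebehp → tedebehpesh, narlihn → narlihnesh) add -esh.
The other patterns: stems whose second-to-last letter is 'l' insert -ur- after the first vowel; stems whose second-to-last letter is 't' repeat the first consonant+vowel as a prefix.
So wihtohw → wihtohwesh.

wihtohwesh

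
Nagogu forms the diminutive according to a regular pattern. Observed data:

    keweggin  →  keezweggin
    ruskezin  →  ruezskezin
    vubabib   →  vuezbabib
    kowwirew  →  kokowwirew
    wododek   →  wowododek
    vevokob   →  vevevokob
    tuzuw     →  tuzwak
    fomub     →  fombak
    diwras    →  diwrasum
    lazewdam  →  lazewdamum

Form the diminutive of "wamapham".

wamaphamum

"wamapham" has last vowel 'a'. The stems whose last vowel is 'a' (diwras → diwrasum, lazewdam → lazewdamum) add -um.
The other patterns: stems whose last vowel is 'i' insert -ez- after the first vowel; stems whose last vowel is 'e' or 'o' repeat the first consonant+vowel as a prefix; stems whose last vowel is 'u' delete the last vowel and add -ak.
So wamapham → wamaphamum.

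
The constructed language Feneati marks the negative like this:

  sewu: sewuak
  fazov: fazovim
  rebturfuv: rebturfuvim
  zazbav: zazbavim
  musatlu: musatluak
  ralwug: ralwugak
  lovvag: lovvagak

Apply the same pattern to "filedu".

"filedu" ends in -u. The stems ending in -u (musatlu → musatluak, sewu → sewuak) add -ak.
So filedu → fileduak.

fileduak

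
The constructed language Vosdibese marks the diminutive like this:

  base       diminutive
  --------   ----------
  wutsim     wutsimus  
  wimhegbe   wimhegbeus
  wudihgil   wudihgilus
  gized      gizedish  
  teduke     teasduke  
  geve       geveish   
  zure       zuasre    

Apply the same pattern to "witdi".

witdius

"witdi" begins with w-. The stems beginning with w- (wimhegbe → wimhegbeus, wudihgil → wudihgilus, wutsim → wutsimus) add -us.
The other patterns: stems beginning with g- add -ish; stems beginning with t- or z- insert -as- after the first vowel.
So witdi → witdius.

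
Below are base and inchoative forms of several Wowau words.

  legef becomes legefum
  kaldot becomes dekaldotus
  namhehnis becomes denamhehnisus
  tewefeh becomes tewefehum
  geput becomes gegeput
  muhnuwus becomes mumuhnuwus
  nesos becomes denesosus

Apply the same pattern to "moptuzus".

momoptuzus

"moptuzus" has last vowel 'u'. The stems whose last vowel is 'u' (muhnuwus → mumuhnuwus, geput → gegeput) repeat the first consonant+vowel as a prefix.
The other patterns: stems whose last vowel is 'e' add -um; stems whose last vowel is 'i' or 'o' add de- … -us around the stem.
So moptuzus → momoptuzus.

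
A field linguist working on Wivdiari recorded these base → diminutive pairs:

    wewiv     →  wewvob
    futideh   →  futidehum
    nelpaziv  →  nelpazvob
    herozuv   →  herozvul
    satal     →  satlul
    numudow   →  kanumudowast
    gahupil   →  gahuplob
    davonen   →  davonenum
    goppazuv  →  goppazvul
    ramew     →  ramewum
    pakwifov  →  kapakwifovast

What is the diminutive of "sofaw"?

sofwul

"sofaw" has last vowel 'a'. The one such stem in the data (satal → satlul) deletes the last vowel and adds -ul (as do goppazuv, herozuv), so the same rule applies.
So sofaw → sofwul.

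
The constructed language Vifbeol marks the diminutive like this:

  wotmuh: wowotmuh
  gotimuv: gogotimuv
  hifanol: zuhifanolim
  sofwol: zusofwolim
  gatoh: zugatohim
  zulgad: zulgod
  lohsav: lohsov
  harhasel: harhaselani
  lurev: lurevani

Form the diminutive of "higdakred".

wotmuh and gatoh both end in -h yet inflect differently (wowotmuh, zugatohim), so the final letter is not what conditions the rule; the last vowel is.
"higdakred" has last vowel 'e'. The stems whose last vowel is 'e' (harhasel → harhaselani, lurev → lurevani) add -ani.
So higdakred → higdakredani.

higdakredani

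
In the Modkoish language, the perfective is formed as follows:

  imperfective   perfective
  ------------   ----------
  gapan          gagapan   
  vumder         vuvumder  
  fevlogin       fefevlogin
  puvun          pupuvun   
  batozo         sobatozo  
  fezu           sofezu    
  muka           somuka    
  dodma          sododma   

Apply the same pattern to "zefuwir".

"zefuwir" ends in a consonant. The stems ending in a consonant (gapan → gagapan, vumder → vuvumder, fevlogin → fefevlogin) repeat the first consonant+vowel as a prefix.
So zefuwir → zezefuwir.

zezefuwir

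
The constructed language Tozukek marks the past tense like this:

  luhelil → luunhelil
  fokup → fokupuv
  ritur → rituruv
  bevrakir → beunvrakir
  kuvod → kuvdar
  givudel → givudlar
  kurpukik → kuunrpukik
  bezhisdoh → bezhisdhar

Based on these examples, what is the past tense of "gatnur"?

gatnuruv

bevrakir and ritur both end in -r yet inflect differently (beunvrakir, rituruv), so the final letter is not what conditions the rule; the last vowel is.
"gatnur" has last vowel 'u'. The stems whose last vowel is 'u' (ritur → rituruv, fokup → fokupuv) add -uv.
The other patterns: stems whose last vowel is 'i' insert -un- after the first vowel; stems whose last vowel is 'e' or 'o' delete the last vowel and add -ar.
So gatnur → gatnuruv.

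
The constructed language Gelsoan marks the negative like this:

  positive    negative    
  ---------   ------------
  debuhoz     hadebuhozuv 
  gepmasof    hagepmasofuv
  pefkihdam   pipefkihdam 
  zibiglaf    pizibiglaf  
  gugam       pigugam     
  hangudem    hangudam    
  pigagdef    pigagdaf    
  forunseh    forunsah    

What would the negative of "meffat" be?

pimeffat

"meffat" has last vowel 'a'. The stems whose last vowel is 'a' (pefkihdam → pipefkihdam, zibiglaf → pizibiglaf, gugam → pigugam) add the prefix pi-.
The other patterns: stems whose last vowel is 'o' add ha- … -uv around the stem; stems whose last vowel is 'e' change the last vowel to 'a'.
So meffat → pimeffat.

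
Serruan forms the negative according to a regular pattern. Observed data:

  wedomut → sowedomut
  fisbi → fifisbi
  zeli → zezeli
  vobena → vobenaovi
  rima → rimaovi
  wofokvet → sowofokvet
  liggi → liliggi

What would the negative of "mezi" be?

memezi

"mezi" ends in -i. The stems ending in -i (zeli → zezeli, liggi → liliggi, fisbi → fifisbi) repeat the first consonant+vowel as a prefix.
The other patterns: stems ending in -t add the prefix so-; stems ending in -a add -ovi.
So mezi → memezi.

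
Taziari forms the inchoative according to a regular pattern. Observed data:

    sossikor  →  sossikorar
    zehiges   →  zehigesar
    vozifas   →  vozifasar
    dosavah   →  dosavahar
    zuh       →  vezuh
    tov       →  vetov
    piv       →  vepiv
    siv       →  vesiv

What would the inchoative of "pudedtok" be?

"pudedtok" has 3 vowels. The stems with 3 vowels (sossikor → sossikorar, zehiges → zehigesar, vozifas → vozifasar) add -ar.
So pudedtok → pudedtokar.

pudedtokar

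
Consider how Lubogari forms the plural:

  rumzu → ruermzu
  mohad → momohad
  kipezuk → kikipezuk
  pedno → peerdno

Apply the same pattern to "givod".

gigivod

"givod" ends in a consonant. The stems ending in a consonant (mohad → momohad, kipezuk → kikipezuk) repeat the first consonant+vowel as a prefix.
The other pattern: stems ending in a vowel insert -er- after the first vowel.
So givod → gigivod.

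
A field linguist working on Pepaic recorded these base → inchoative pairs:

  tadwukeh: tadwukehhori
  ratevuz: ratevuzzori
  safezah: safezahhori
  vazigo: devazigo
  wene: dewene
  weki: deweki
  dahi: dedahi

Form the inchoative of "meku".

tadwukeh and wene both have last vowel 'e' yet inflect differently (tadwukehhori, dewene), so the last vowel is not what conditions the rule; whether the stem ends in a vowel or a consonant is.
"meku" ends in a vowel. The stems ending in a vowel (vazigo → devazigo, wene → dewene, weki → deweki) add the prefix de-.
So meku → demeku.

demeku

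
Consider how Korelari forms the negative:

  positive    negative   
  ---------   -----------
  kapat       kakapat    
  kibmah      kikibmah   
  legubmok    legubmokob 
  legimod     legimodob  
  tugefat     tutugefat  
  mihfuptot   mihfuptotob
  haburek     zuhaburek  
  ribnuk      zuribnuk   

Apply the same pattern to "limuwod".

mihfuptot and tugefat both end in -t yet inflect differently (mihfuptotob, tutugefat), so the final letter is not what conditions the rule; the last vowel is.
"limuwod" has last vowel 'o'. The stems whose last vowel is 'o' (mihfuptot → mihfuptotob, legimod → legimodob, legubmok → legubmokob) add -ob.
So limuwod → limuwodob.

limuwodob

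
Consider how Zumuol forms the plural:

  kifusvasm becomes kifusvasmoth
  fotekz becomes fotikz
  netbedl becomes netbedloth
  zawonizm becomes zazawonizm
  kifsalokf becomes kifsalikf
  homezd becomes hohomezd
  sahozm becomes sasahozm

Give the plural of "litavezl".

lilitavezl

"litavezl" has second-to-last letter 'z'. The stems whose second-to-last letter is 'z' (sahozm → sasahozm, zawonizm → zazawonizm, homezd → hohomezd) repeat the first consonant+vowel as a prefix.
The other patterns: stems whose second-to-last letter is 'k' change the last vowel to 'i'; stems whose second-to-last letter is 'd' or 's' add -oth.
So litavezl → lilitavezl.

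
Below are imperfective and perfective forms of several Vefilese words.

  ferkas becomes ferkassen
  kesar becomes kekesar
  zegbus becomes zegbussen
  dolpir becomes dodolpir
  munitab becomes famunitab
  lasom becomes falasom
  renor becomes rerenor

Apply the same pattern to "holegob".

"holegob" ends in -b. The one such stem in the data (munitab → famunitab) adds the prefix fa-, so the same rule applies.
The other patterns: stems ending in -r repeat the first consonant+vowel as a prefix; stems ending in -s double the final consonant and add -en.
So holegob → faholegob.

faholegob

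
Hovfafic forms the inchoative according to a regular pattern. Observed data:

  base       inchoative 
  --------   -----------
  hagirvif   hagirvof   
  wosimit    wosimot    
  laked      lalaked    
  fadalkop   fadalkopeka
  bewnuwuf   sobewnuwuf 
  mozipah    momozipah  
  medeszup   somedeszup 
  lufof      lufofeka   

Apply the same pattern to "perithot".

hagirvif and bewnuwuf both end in -f yet inflect differently (hagirvof, sobewnuwuf), so the final letter is not what conditions the rule; the last vowel is.
"perithot" has last vowel 'o'. The stems whose last vowel is 'o' (lufof → lufofeka, fadalkop → fadalkopeka) add -eka.
So perithot → perithoteka.

perithoteka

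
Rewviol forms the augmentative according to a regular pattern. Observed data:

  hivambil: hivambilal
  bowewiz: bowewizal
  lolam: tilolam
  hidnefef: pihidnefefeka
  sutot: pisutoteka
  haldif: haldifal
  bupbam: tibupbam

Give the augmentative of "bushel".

haldif and hidnefef both end in -f yet inflect differently (haldifal, pihidnefefeka), so the final letter is not what conditions the rule; the last vowel is.
"bushel" has last vowel 'e'. The one such stem in the data (hidnefef → pihidnefefeka) adds pi- … -eka around the stem, so the same rule applies.
The other patterns: stems whose last vowel is 'a' add the prefix ti-; stems whose last vowel is 'i' add -al.
So bushel → pibusheleka.

pibusheleka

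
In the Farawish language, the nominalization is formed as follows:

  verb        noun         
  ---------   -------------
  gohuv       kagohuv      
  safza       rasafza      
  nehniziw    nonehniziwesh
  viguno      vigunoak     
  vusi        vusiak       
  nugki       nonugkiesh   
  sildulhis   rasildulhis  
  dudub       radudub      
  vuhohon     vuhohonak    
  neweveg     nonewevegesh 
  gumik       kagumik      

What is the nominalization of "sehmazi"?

nugki and vusi both end in -i yet inflect differently (nonugkiesh, vusiak), so the final letter is not what conditions the rule; the first letter is.
"sehmazi" begins with s-. The stems beginning with s- (safza → rasafza, sildulhis → rasildulhis) add the prefix ra-.
So sehmazi → rasehmazi.

rasehmazi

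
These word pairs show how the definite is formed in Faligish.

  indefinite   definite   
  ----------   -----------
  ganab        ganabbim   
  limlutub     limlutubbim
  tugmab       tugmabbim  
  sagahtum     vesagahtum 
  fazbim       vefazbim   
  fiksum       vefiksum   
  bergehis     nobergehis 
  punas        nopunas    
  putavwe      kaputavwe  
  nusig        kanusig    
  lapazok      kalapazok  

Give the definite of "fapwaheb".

"fapwaheb" ends in -b. The stems ending in -b (ganab → ganabbim, limlutub → limlutubbim, tugmab → tugmabbim) double the final consonant and add -im.
The other patterns: stems ending in -m add the prefix ve-; stems ending in -s add the prefix no-; stems ending in -e, -g or -k add the prefix ka-.
So fapwaheb → fapwahebbim.

fapwahebbim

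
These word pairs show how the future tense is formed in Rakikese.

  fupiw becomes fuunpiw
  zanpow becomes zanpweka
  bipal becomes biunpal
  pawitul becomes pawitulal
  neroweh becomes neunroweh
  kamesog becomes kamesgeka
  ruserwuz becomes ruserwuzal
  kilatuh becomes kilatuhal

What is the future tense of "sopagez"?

kilatuh and neroweh both end in -h yet inflect differently (kilatuhal, neunroweh), so the final letter is not what conditions the rule; the last vowel is.
"sopagez" has last vowel 'e'. The one such stem in the data (neroweh → neunroweh) inserts -un- after the first vowel (as do fupiw, bipal), so the same rule applies.
The other patterns: stems whose last vowel is 'u' add -al; stems whose last vowel is 'o' delete the last vowel and add -eka.
So sopagez → sounpagez.

sounpagez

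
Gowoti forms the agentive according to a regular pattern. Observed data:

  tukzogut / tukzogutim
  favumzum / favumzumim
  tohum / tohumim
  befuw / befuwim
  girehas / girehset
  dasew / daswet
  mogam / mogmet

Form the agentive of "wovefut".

befuw and dasew both end in -w yet inflect differently (befuwim, daswet), so the final letter is not what conditions the rule; the last vowel is.
"wovefut" has last vowel 'u'. The stems whose last vowel is 'u' (tukzogut → tukzogutim, favumzum → favumzumim, tohum → tohumim) add -im.
The other pattern: stems whose last vowel is 'a' or 'e' delete the last vowel and add -et.
So wovefut → wovefutim.

wovefutim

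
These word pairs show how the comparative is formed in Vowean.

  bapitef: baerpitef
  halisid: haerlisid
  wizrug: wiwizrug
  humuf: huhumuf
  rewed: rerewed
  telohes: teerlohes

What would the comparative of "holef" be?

bapitef and humuf both end in -f yet inflect differently (baerpitef, huhumuf), so the final letter is not what conditions the rule; the number of vowels is.
"holef" has 2 vowels. The stems with 2 vowels (humuf → huhumuf, rewed → rerewed, wizrug → wiwizrug) repeat the first consonant+vowel as a prefix.
So holef → hoholef.

hoholef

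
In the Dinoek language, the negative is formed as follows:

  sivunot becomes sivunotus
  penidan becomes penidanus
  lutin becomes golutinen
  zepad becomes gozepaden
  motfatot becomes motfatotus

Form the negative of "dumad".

"dumad" has 2 vowels. The stems with 2 vowels (lutin → golutinen, zepad → gozepaden) add go- … -en around the stem.
The other pattern: stems with 3 vowels add -us.
So dumad → godumaden.

godumaden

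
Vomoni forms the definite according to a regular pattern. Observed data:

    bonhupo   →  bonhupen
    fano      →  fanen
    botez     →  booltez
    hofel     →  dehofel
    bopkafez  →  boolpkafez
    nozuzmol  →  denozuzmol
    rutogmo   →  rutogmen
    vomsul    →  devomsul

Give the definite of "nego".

"nego" ends in -o. The stems ending in -o (rutogmo → rutogmen, bonhupo → bonhupen, fano → fanen) drop the final letter and add -en.
The other patterns: stems ending in -l add the prefix de-; stems ending in -z insert -ol- after the first vowel.
So nego → negen.

negen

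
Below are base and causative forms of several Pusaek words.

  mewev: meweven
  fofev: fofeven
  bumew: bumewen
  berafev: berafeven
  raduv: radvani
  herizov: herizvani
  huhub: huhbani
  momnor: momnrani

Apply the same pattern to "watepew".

mewev and raduv both end in -v yet inflect differently (meweven, radvani), so the final letter is not what conditions the rule; the last vowel is.
"watepew" has last vowel 'e'. The stems whose last vowel is 'e' (mewev → meweven, fofev → fofeven, bumew → bumewen) add -en.
So watepew → watepewen.

watepewen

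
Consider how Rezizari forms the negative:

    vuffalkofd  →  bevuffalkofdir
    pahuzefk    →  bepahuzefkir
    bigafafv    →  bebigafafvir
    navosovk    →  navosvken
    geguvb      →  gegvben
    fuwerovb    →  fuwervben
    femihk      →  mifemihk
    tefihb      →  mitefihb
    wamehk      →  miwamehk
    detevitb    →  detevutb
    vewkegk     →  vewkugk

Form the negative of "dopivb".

dopvben

pahuzefk and navosovk both end in -k yet inflect differently (bepahuzefkir, navosvken), so the final letter is not what conditions the rule; the second-to-last letter is.
"dopivb" has second-to-last letter 'v'. The stems whose second-to-last letter is 'v' (navosovk → navosvken, geguvb → gegvben, fuwerovb → fuwervben) delete the last vowel and add -en.
So dopivb → dopvben.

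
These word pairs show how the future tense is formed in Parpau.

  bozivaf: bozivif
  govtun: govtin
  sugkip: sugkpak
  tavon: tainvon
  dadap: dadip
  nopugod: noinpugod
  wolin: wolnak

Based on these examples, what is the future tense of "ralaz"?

sugkip and dadap both end in -p yet inflect differently (sugkpak, dadip), so the final letter is not what conditions the rule; the last vowel is.
"ralaz" has last vowel 'a'. The stems whose last vowel is 'a' (bozivaf → bozivif, dadap → dadip) change the last vowel to 'i'.
The other patterns: stems whose last vowel is 'i' delete the last vowel and add -ak; stems whose last vowel is 'o' insert -in- after the first vowel.
So ralaz → raliz.

raliz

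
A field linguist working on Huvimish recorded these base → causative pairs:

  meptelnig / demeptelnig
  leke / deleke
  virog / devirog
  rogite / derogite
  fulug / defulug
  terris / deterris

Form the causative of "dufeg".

Every pair shown (meptelnig → demeptelnig, leke → deleke, virog → devirog, …) follows the same rule: add the prefix de-.
So dufeg → dedufeg.

dedufeg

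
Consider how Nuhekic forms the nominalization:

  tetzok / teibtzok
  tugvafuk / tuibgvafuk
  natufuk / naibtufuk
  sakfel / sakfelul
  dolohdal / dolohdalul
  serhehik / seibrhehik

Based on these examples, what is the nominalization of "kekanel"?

serhehik and sakfel both begin with s- yet inflect differently (seibrhehik, sakfelul), so the first letter is not what conditions the rule; the final letter is.
"kekanel" ends in -l. The stems ending in -l (sakfel → sakfelul, dolohdal → dolohdalul) add -ul.
The other pattern: stems ending in -k insert -ib- after the first vowel.
So kekanel → kekanelul.

kekanelul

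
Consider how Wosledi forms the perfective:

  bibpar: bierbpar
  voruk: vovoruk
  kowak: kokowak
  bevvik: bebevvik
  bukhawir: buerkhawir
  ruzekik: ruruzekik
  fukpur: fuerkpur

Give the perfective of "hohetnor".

"hohetnor" ends in -r. The stems ending in -r (bukhawir → buerkhawir, bibpar → bierbpar, fukpur → fuerkpur) insert -er- after the first vowel.
The other pattern: stems ending in -k repeat the first consonant+vowel as a prefix.
So hohetnor → hoerhetnor.

hoerhetnor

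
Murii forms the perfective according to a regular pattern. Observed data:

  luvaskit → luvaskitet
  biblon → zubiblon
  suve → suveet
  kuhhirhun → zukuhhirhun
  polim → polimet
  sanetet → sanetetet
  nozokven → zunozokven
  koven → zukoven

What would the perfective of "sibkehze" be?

sibkehzeet

nozokven and sanetet both have last vowel 'e' yet inflect differently (zunozokven, sanetetet), so the last vowel is not what conditions the rule; the final letter is.
"sibkehze" ends in -e. The one such stem in the data (suve → suveet) adds -et, so the same rule applies.
So sibkehze → sibkehzeet.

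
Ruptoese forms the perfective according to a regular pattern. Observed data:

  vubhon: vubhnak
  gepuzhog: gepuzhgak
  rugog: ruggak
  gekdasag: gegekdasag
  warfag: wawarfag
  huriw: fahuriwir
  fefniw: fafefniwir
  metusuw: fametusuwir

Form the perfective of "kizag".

gepuzhog and gekdasag both end in -g yet inflect differently (gepuzhgak, gegekdasag), so the final letter is not what conditions the rule; the last vowel is.
"kizag" has last vowel 'a'. The stems whose last vowel is 'a' (gekdasag → gegekdasag, warfag → wawarfag) repeat the first consonant+vowel as a prefix.
So kizag → kikizag.

kikizag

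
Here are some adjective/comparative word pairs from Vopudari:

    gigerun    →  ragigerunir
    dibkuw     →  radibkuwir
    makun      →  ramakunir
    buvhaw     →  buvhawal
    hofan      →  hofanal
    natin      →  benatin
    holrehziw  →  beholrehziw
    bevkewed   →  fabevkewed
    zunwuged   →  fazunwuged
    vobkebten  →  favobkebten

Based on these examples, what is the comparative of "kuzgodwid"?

"kuzgodwid" has last vowel 'i'. The stems whose last vowel is 'i' (natin → benatin, holrehziw → beholrehziw) add the prefix be-.
The other patterns: stems whose last vowel is 'u' add ra- … -ir around the stem; stems whose last vowel is 'a' add -al; stems whose last vowel is 'e' add the prefix fa-.
So kuzgodwid → bekuzgodwid.

bekuzgodwid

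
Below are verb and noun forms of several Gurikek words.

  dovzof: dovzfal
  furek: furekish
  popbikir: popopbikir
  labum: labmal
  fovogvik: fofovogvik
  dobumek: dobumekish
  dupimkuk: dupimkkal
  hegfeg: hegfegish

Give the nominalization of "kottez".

kottezish

fovogvik and furek both end in -k yet inflect differently (fofovogvik, furekish), so the final letter is not what conditions the rule; the last vowel is.
"kottez" has last vowel 'e'. The stems whose last vowel is 'e' (furek → furekish, dobumek → dobumekish, hegfeg → hegfegish) add -ish.
The other patterns: stems whose last vowel is 'i' repeat the first consonant+vowel as a prefix; stems whose last vowel is 'o' or 'u' delete the last vowel and add -al.
So kottez → kottezish.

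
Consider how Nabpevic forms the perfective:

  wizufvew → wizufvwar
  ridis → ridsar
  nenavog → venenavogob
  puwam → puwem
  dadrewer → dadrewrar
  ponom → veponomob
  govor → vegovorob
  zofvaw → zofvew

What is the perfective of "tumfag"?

puwam and ponom both end in -m yet inflect differently (puwem, veponomob), so the final letter is not what conditions the rule; the last vowel is.
"tumfag" has last vowel 'a'. The stems whose last vowel is 'a' (puwam → puwem, zofvaw → zofvew) change the last vowel to 'e'.
The other patterns: stems whose last vowel is 'o' add ve- … -ob around the stem; stems whose last vowel is 'e' or 'i' delete the last vowel and add -ar.
So tumfag → tumfeg.

tumfeg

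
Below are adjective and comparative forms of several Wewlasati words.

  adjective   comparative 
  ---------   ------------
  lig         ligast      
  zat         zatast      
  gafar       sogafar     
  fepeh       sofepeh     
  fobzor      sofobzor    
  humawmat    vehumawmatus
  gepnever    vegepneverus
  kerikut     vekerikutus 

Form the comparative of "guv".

zat and humawmat both end in -t yet inflect differently (zatast, vehumawmatus), so the final letter is not what conditions the rule; the number of vowels is.
"guv" has 1 vowel. The stems with 1 vowel (lig → ligast, zat → zatast) add -ast.
The other patterns: stems with 2 vowels add the prefix so-; stems with 3 vowels add ve- … -us around the stem.
So guv → guvast.

guvast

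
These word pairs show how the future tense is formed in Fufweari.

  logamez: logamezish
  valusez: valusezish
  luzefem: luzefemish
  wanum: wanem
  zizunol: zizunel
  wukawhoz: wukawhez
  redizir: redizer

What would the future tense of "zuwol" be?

zuwel

luzefem and wanum both end in -m yet inflect differently (luzefemish, wanem), so the final letter is not what conditions the rule; the last vowel is.
"zuwol" has last vowel 'o'. The stems whose last vowel is 'o' (zizunol → zizunel, wukawhoz → wukawhez) change the last vowel to 'e'.
So zuwol → zuwel.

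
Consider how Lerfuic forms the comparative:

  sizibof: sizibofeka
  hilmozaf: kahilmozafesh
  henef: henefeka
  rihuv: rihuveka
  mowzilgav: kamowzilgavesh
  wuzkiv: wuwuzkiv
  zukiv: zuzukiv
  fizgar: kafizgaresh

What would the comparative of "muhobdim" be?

"muhobdim" has last vowel 'i'. The stems whose last vowel is 'i' (wuzkiv → wuwuzkiv, zukiv → zuzukiv) repeat the first consonant+vowel as a prefix.
The other patterns: stems whose last vowel is 'a' add ka- … -esh around the stem; stems whose last vowel is 'e', 'o' or 'u' add -eka.
So muhobdim → mumuhobdim.

mumuhobdim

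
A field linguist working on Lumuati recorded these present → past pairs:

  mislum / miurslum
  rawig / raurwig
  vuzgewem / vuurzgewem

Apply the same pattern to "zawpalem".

zaurwpalem

Every pair shown (mislum → miurslum, rawig → raurwig, vuzgewem → vuurzgewem) follows the same rule: insert -ur- after the first vowel.
So zawpalem → zaurwpalem.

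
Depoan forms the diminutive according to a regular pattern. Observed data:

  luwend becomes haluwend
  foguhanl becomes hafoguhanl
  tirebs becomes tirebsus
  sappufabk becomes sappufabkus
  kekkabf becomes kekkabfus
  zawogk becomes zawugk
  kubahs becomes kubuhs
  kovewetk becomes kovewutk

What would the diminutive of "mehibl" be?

mehiblus

sappufabk and zawogk both end in -k yet inflect differently (sappufabkus, zawugk), so the final letter is not what conditions the rule; the second-to-last letter is.
"mehibl" has second-to-last letter 'b'. The stems whose second-to-last letter is 'b' (tirebs → tirebsus, sappufabk → sappufabkus, kekkabf → kekkabfus) add -us.
So mehibl → mehiblus.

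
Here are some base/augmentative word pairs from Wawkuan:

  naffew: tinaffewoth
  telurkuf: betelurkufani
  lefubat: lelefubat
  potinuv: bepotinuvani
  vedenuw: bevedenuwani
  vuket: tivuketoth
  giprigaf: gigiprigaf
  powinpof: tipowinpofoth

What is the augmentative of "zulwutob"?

giprigaf and telurkuf both end in -f yet inflect differently (gigiprigaf, betelurkufani), so the final letter is not what conditions the rule; the last vowel is.
"zulwutob" has last vowel 'o'. The one such stem in the data (powinpof → tipowinpofoth) adds ti- … -oth around the stem, so the same rule applies.
The other patterns: stems whose last vowel is 'a' repeat the first consonant+vowel as a prefix; stems whose last vowel is 'u' add be- … -ani around the stem.
So zulwutob → tizulwutoboth.

tizulwutoboth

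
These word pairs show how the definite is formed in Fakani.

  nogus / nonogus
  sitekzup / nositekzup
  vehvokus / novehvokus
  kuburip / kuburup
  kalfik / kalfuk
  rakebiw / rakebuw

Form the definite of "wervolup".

nowervolup

"wervolup" has last vowel 'u'. The stems whose last vowel is 'u' (nogus → nonogus, sitekzup → nositekzup, vehvokus → novehvokus) add the prefix no-.
The other pattern: stems whose last vowel is 'i' change the last vowel to 'u'.
So wervolup → nowervolup.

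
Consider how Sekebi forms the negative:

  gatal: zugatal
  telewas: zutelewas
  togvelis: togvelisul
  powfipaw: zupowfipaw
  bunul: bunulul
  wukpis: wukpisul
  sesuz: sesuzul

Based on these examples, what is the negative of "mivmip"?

"mivmip" has last vowel 'i'. The stems whose last vowel is 'i' (togvelis → togvelisul, wukpis → wukpisul) add -ul.
The other pattern: stems whose last vowel is 'a' add the prefix zu-.
So mivmip → mivmipul.

mivmipul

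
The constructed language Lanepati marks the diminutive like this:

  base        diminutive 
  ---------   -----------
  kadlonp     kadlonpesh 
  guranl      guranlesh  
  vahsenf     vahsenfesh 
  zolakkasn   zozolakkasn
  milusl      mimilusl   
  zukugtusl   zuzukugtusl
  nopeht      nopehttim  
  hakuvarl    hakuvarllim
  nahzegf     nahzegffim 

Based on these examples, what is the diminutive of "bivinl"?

guranl and milusl both end in -l yet inflect differently (guranlesh, mimilusl), so the final letter is not what conditions the rule; the second-to-last letter is.
"bivinl" has second-to-last letter 'n'. The stems whose second-to-last letter is 'n' (kadlonp → kadlonpesh, guranl → guranlesh, vahsenf → vahsenfesh) add -esh.
The other patterns: stems whose second-to-last letter is 's' repeat the first consonant+vowel as a prefix; stems whose second-to-last letter is 'g', 'h' or 'r' double the final consonant and add -im.
So bivinl → bivinlesh.

bivinlesh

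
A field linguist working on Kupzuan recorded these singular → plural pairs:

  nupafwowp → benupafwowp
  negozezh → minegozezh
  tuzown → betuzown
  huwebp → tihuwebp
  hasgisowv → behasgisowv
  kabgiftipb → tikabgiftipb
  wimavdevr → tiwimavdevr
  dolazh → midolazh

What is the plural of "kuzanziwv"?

nupafwowp and huwebp both end in -p yet inflect differently (benupafwowp, tihuwebp), so the final letter is not what conditions the rule; the second-to-last letter is.
"kuzanziwv" has second-to-last letter 'w'. The stems whose second-to-last letter is 'w' (hasgisowv → behasgisowv, tuzown → betuzown, nupafwowp → benupafwowp) add the prefix be-.
So kuzanziwv → bekuzanziwv.

bekuzanziwv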